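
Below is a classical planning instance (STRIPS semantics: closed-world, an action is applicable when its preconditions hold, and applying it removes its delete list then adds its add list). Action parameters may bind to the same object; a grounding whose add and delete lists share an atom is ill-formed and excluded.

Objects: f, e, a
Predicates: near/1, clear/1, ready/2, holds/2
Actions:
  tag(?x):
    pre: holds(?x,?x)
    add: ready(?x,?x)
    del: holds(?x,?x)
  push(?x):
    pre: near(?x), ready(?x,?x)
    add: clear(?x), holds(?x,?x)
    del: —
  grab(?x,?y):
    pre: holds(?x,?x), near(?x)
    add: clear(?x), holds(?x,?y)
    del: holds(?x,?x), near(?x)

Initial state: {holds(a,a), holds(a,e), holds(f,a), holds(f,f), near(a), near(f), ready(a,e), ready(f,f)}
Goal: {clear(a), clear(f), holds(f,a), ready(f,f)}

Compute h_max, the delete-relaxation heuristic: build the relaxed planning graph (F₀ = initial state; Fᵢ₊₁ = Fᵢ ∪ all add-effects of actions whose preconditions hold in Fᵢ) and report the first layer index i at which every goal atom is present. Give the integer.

F0 = init (8 atoms)
F1 = F0 ∪ {clear(a), clear(f), holds(a,f), holds(f,e), ready(a,a)}  (13 atoms)
goal ⊆ F1  ⇒  h_max = 1

1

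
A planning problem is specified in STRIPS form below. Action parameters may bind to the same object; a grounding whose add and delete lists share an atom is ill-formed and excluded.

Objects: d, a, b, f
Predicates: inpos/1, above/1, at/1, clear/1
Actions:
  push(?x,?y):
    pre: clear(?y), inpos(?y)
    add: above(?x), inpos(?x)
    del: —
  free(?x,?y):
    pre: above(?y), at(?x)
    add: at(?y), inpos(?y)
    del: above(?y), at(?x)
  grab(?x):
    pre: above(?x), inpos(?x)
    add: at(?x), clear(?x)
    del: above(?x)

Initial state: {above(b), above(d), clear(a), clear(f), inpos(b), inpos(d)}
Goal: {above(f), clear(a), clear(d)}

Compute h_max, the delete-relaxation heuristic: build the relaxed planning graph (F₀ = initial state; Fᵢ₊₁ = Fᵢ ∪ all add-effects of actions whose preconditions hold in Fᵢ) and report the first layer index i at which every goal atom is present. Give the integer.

2

F0 = init (6 atoms)
F1 = F0 ∪ {at(b), at(d), clear(b), clear(d)}  (10 atoms)
F2 = F1 ∪ {above(a), above(f), inpos(a), inpos(f)}  (14 atoms)
goal ⊆ F2  ⇒  h_max = 2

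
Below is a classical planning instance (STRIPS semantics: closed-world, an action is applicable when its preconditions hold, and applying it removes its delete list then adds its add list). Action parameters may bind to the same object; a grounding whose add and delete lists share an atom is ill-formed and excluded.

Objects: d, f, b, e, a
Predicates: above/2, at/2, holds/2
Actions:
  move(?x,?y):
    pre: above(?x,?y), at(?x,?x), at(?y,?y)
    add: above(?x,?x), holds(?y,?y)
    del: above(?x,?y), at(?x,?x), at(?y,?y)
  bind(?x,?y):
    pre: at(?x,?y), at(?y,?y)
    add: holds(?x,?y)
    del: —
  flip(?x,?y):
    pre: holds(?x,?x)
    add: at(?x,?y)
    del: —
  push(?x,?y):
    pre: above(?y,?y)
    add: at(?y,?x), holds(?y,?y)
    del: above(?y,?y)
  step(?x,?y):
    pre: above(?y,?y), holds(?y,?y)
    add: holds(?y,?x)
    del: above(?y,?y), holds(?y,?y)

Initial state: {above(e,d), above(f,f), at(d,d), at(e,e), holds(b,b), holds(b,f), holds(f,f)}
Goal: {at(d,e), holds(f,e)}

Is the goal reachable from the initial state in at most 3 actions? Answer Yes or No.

1. move(e,d)  →  {above(e,e), above(f,f), holds(b,b), holds(b,f), holds(d,d), holds(f,f)}
2. flip(d,e)  →  {above(e,e), above(f,f), at(d,e), holds(b,b), holds(b,f), holds(d,d), holds(f,f)}
3. step(e,f)  →  {above(e,e), at(d,e), holds(b,b), holds(b,f), holds(d,d), holds(f,e)}
optimal plan length = 3; 3 ≤ 3

Yes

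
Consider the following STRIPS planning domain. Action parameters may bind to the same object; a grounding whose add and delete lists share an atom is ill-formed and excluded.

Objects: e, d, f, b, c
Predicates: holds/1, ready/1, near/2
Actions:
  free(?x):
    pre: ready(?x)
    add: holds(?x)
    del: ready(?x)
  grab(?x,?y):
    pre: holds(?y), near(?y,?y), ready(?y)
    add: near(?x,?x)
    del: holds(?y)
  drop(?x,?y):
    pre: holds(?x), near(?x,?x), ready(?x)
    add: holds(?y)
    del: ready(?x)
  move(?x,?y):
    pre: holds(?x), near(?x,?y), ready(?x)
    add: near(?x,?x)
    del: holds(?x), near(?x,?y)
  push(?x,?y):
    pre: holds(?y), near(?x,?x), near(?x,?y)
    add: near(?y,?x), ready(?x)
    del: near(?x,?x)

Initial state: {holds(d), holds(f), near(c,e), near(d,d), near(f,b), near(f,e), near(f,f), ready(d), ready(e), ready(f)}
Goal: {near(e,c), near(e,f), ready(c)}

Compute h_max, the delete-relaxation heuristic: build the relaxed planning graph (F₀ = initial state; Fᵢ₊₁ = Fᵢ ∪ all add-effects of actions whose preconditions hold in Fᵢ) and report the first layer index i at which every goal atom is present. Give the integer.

F0 = init (10 atoms)
F1 = F0 ∪ {holds(b), holds(c), holds(e), near(b,b), near(c,c), near(e,e)}  (16 atoms)
F2 = F1 ∪ {near(b,f), near(e,c), near(e,f), ready(c)}  (20 atoms)
goal ⊆ F2  ⇒  h_max = 2

2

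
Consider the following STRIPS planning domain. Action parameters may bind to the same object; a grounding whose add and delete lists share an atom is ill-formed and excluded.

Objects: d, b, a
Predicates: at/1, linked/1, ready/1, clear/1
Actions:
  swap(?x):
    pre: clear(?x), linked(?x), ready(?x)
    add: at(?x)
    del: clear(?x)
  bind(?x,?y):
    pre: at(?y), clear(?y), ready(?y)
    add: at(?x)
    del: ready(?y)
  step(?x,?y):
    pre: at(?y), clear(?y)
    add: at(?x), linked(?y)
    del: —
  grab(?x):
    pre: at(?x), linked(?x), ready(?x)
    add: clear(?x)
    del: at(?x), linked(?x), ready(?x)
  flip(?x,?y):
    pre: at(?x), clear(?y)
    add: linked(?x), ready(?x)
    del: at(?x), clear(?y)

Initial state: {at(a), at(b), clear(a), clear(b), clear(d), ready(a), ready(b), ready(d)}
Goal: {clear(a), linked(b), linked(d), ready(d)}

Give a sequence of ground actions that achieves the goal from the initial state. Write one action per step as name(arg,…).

1. step(d,b)  →  {at(a), at(b), at(d), clear(a), clear(b), clear(d), linked(b), ready(a), ready(b), ready(d)}
2. step(d,d)  →  {at(a), at(b), at(d), clear(a), clear(b), clear(d), linked(b), linked(d), ready(a), ready(b), ready(d)}

step(d,b); step(d,d)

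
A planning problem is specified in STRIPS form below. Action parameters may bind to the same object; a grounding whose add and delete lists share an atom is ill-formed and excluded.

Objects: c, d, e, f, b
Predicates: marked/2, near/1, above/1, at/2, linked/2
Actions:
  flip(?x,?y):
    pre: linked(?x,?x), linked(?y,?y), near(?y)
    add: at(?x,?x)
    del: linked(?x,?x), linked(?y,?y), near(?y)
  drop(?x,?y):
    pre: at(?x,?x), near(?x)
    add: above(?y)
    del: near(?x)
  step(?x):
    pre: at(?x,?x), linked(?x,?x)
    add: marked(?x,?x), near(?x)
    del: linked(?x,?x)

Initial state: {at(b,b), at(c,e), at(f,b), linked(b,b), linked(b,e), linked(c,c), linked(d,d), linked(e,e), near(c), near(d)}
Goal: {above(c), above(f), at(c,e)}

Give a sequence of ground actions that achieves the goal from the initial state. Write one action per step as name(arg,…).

1. flip(c,d)  →  {at(b,b), at(c,c), at(c,e), at(f,b), linked(b,b), linked(b,e), linked(e,e), near(c)}
2. drop(c,c)  →  {above(c), at(b,b), at(c,c), at(c,e), at(f,b), linked(b,b), linked(b,e), linked(e,e)}
3. step(b)  →  {above(c), at(b,b), at(c,c), at(c,e), at(f,b), linked(b,e), linked(e,e), marked(b,b), near(b)}
4. drop(b,f)  →  {above(c), above(f), at(b,b), at(c,c), at(c,e), at(f,b), linked(b,e), linked(e,e), marked(b,b)}

flip(c,d); drop(c,c); step(b); drop(b,f)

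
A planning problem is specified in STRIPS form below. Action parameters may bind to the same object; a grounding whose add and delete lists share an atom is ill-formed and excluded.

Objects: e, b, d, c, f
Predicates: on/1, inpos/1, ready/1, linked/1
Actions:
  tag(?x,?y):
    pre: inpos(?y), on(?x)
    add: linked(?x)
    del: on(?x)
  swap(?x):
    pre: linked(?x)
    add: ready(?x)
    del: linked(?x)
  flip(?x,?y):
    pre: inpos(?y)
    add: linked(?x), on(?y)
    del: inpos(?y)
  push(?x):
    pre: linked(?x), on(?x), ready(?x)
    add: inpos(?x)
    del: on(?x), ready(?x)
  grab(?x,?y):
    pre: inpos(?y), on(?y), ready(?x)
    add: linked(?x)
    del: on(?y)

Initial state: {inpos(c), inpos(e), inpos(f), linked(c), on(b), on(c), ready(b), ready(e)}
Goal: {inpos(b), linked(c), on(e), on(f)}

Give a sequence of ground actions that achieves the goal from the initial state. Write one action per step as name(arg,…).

1. flip(e,e)  →  {inpos(c), inpos(f), linked(c), linked(e), on(b), on(c), on(e), ready(b), ready(e)}
2. flip(b,f)  →  {inpos(c), linked(b), linked(c), linked(e), on(b), on(c), on(e), on(f), ready(b), ready(e)}
3. push(b)  →  {inpos(b), inpos(c), linked(b), linked(c), linked(e), on(c), on(e), on(f), ready(e)}

flip(e,e); flip(b,f); push(b)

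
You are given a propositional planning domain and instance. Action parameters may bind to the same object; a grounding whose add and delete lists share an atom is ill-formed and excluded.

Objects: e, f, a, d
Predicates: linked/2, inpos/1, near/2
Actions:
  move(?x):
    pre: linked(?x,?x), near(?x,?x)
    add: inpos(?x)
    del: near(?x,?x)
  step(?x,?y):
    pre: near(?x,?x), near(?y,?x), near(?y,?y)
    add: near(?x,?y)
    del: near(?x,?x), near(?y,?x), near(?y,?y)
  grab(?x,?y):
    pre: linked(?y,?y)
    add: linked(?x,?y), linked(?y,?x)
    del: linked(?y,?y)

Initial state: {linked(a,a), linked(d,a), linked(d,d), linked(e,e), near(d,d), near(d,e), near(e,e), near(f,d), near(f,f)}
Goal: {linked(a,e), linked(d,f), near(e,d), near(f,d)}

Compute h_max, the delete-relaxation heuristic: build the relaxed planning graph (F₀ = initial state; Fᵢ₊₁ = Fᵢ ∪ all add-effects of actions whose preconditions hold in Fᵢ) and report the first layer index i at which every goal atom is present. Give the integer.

1

F0 = init (9 atoms)
F1 = F0 ∪ {inpos(d), inpos(e), linked(a,d), linked(a,e), linked(a,f), linked(d,e), linked(d,f), linked(e,a), linked(e,d), linked(e,f), linked(f,a), linked(f,d), linked(f,e), near(d,f), near(e,d)}  (24 atoms)
goal ⊆ F1  ⇒  h_max = 1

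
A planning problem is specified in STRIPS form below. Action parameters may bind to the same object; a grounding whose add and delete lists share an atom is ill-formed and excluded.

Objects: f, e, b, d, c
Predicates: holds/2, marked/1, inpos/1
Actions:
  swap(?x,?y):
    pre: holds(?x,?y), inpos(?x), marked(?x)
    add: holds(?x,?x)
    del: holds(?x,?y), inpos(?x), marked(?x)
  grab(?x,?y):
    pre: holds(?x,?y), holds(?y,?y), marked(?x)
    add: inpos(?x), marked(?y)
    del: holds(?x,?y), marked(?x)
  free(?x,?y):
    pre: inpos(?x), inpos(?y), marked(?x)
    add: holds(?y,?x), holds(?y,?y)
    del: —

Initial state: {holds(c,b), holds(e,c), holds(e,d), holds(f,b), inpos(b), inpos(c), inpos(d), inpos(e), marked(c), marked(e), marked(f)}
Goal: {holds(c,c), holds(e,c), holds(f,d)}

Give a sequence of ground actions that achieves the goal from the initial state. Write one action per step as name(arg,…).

1. swap(c,b)  →  {holds(c,c), holds(e,c), holds(e,d), holds(f,b), inpos(b), inpos(d), inpos(e), marked(e), marked(f)}
2. free(e,b)  →  {holds(b,b), holds(b,e), holds(c,c), holds(e,c), holds(e,d), holds(f,b), inpos(b), inpos(d), inpos(e), marked(e), marked(f)}
3. grab(f,b)  →  {holds(b,b), holds(b,e), holds(c,c), holds(e,c), holds(e,d), inpos(b), inpos(d), inpos(e), inpos(f), marked(b), marked(e)}
4. free(e,d)  →  {holds(b,b), holds(b,e), holds(c,c), holds(d,d), holds(d,e), holds(e,c), holds(e,d), inpos(b), inpos(d), inpos(e), inpos(f), marked(b), marked(e)}
5. grab(e,d)  →  {holds(b,b), holds(b,e), holds(c,c), holds(d,d), holds(d,e), holds(e,c), inpos(b), inpos(d), inpos(e), inpos(f), marked(b), marked(d)}
6. free(d,f)  →  {holds(b,b), holds(b,e), holds(c,c), holds(d,d), holds(d,e), holds(e,c), holds(f,d), holds(f,f), inpos(b), inpos(d), inpos(e), inpos(f), marked(b), marked(d)}

swap(c,b); free(e,b); grab(f,b); free(e,d); grab(e,d); free(d,f)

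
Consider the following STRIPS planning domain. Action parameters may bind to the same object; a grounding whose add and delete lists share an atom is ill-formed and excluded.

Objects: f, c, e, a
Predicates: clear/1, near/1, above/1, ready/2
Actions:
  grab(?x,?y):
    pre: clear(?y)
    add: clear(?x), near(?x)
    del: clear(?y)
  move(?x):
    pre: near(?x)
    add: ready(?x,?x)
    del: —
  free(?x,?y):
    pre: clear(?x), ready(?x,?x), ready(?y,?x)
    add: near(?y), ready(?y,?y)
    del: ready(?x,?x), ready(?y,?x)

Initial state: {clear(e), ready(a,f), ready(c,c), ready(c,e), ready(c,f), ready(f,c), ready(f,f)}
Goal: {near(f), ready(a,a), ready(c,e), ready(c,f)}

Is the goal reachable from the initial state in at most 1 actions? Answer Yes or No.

1. grab(f,e)  →  {clear(f), near(f), ready(a,f), ready(c,c), ready(c,e), ready(c,f), ready(f,c), ready(f,f)}
2. free(f,a)  →  {clear(f), near(a), near(f), ready(a,a), ready(c,c), ready(c,e), ready(c,f), ready(f,c)}
optimal plan length = 2; 2 > 1

No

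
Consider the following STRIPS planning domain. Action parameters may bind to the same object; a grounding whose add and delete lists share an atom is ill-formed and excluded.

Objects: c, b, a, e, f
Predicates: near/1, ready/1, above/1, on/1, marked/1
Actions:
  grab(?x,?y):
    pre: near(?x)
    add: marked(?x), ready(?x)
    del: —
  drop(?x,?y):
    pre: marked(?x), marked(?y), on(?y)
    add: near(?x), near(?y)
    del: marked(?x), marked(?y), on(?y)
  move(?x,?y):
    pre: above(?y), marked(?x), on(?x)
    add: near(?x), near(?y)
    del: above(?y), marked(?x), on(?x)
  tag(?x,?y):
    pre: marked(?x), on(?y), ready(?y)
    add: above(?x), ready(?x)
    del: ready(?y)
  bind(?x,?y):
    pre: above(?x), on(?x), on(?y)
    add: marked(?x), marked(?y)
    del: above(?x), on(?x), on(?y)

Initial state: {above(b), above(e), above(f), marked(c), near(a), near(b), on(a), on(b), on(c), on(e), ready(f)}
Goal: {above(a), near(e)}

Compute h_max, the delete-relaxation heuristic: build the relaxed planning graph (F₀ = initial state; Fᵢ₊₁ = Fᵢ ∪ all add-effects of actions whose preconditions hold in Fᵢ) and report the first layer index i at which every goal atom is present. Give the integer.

2

F0 = init (11 atoms)
F1 = F0 ∪ {marked(a), marked(b), marked(e), near(c), near(e), near(f), ready(a), ready(b)}  (19 atoms)
F2 = F1 ∪ {above(a), above(c), marked(f), ready(c), ready(e)}  (24 atoms)
goal ⊆ F2  ⇒  h_max = 2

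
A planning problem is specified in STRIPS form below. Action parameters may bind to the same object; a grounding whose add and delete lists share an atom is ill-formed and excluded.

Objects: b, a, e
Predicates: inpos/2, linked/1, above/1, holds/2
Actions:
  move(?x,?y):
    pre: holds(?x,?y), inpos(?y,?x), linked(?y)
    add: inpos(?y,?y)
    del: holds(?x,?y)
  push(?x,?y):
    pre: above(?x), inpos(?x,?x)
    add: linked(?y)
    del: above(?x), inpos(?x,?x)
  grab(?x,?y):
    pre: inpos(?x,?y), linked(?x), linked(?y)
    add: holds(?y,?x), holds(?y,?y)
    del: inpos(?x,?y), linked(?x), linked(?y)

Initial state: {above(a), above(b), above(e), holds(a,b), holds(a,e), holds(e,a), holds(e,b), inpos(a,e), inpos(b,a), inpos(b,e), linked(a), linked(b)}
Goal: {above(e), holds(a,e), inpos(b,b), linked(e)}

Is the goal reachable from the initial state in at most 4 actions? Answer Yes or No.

1. move(a,b)  →  {above(a), above(b), above(e), holds(a,e), holds(e,a), holds(e,b), inpos(a,e), inpos(b,a), inpos(b,b), inpos(b,e), linked(a), linked(b)}
2. move(e,a)  →  {above(a), above(b), above(e), holds(a,e), holds(e,b), inpos(a,a), inpos(a,e), inpos(b,a), inpos(b,b), inpos(b,e), linked(a), linked(b)}
3. push(a,e)  →  {above(b), above(e), holds(a,e), holds(e,b), inpos(a,e), inpos(b,a), inpos(b,b), inpos(b,e), linked(a), linked(b), linked(e)}
optimal plan length = 3; 3 ≤ 4

Yes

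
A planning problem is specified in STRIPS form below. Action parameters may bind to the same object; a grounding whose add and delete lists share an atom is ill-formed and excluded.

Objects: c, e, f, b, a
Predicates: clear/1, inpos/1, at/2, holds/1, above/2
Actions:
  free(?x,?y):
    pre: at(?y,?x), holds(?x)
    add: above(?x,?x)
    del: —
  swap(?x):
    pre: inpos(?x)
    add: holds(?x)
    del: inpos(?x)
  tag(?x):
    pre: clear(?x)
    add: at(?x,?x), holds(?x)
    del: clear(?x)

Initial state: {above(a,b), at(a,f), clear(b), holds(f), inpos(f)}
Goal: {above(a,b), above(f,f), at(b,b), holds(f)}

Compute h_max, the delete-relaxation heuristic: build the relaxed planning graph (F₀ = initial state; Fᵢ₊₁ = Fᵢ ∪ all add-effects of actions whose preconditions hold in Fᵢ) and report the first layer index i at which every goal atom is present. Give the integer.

1

F0 = init (5 atoms)
F1 = F0 ∪ {above(f,f), at(b,b), holds(b)}  (8 atoms)
goal ⊆ F1  ⇒  h_max = 1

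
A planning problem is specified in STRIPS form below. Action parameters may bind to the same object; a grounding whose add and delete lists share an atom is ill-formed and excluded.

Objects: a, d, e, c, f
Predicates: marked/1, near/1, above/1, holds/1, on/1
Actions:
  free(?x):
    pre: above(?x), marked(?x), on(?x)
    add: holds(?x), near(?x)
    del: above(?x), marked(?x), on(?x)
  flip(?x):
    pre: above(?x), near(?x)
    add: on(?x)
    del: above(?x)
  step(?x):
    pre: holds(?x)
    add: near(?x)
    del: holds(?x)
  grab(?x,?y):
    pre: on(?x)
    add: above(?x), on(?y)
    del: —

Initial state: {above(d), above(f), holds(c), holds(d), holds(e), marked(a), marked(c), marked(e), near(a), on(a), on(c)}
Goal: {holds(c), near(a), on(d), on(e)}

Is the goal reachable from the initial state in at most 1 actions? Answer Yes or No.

No

1. grab(a,d)  →  {above(a), above(d), above(f), holds(c), holds(d), holds(e), marked(a), marked(c), marked(e), near(a), on(a), on(c), on(d)}
2. grab(a,e)  →  {above(a), above(d), above(f), holds(c), holds(d), holds(e), marked(a), marked(c), marked(e), near(a), on(a), on(c), on(d), on(e)}
optimal plan length = 2; 2 > 1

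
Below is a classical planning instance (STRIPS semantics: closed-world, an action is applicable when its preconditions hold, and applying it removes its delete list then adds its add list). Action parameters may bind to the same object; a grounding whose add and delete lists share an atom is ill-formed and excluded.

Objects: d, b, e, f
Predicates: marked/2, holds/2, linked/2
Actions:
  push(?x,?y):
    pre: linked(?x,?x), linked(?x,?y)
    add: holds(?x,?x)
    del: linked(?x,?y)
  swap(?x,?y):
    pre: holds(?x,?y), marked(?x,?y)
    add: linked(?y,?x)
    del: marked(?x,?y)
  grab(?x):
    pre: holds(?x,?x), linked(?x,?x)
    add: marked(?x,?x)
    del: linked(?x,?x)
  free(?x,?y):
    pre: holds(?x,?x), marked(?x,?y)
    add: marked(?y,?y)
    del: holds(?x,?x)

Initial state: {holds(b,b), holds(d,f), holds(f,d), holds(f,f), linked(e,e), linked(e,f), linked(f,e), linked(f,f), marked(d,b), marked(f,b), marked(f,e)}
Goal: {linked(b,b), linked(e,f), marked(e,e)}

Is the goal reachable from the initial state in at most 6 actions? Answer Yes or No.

Yes

1. free(f,b)  →  {holds(b,b), holds(d,f), holds(f,d), linked(e,e), linked(e,f), linked(f,e), linked(f,f), marked(b,b), marked(d,b), marked(f,b), marked(f,e)}
2. push(f,e)  →  {holds(b,b), holds(d,f), holds(f,d), holds(f,f), linked(e,e), linked(e,f), linked(f,f), marked(b,b), marked(d,b), marked(f,b), marked(f,e)}
3. swap(b,b)  →  {holds(b,b), holds(d,f), holds(f,d), holds(f,f), linked(b,b), linked(e,e), linked(e,f), linked(f,f), marked(d,b), marked(f,b), marked(f,e)}
4. free(f,e)  →  {holds(b,b), holds(d,f), holds(f,d), linked(b,b), linked(e,e), linked(e,f), linked(f,f), marked(d,b), marked(e,e), marked(f,b), marked(f,e)}
optimal plan length = 4; 4 ≤ 6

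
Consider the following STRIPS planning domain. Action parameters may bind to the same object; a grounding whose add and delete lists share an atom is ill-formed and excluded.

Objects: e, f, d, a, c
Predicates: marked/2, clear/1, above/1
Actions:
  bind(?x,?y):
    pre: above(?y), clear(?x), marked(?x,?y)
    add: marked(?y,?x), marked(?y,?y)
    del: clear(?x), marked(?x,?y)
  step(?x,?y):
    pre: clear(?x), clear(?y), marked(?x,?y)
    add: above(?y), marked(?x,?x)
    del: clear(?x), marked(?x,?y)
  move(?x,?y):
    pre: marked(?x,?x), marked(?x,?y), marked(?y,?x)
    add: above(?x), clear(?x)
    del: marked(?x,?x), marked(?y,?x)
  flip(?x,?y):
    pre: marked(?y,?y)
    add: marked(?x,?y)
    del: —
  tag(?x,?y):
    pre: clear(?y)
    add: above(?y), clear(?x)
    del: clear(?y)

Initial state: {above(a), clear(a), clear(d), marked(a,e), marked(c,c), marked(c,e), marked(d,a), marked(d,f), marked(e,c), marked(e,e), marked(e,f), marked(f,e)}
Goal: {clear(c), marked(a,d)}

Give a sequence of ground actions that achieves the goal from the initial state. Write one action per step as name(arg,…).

bind(d,a); move(c,e)

1. bind(d,a)  →  {above(a), clear(a), marked(a,a), marked(a,d), marked(a,e), marked(c,c), marked(c,e), marked(d,f), marked(e,c), marked(e,e), marked(e,f), marked(f,e)}
2. move(c,e)  →  {above(a), above(c), clear(a), clear(c), marked(a,a), marked(a,d), marked(a,e), marked(c,e), marked(d,f), marked(e,e), marked(e,f), marked(f,e)}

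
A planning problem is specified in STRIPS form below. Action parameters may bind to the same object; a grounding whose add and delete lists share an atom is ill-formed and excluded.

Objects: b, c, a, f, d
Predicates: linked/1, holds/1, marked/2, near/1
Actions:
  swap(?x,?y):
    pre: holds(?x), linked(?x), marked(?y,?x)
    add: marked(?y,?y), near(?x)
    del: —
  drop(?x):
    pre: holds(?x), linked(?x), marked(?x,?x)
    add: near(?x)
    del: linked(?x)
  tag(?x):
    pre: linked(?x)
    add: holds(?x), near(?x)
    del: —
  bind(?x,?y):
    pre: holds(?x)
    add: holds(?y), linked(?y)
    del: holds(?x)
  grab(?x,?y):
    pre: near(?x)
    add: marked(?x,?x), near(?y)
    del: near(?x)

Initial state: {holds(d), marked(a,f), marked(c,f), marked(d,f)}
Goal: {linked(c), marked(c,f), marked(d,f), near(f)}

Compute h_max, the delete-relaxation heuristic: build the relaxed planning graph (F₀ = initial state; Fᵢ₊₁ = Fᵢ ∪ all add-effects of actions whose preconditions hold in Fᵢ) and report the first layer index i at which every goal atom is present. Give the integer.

2

F0 = init (4 atoms)
F1 = F0 ∪ {holds(a), holds(b), holds(c), holds(f), linked(a), linked(b), linked(c), linked(f)}  (12 atoms)
F2 = F1 ∪ {linked(d), marked(a,a), marked(c,c), marked(d,d), near(a), near(b), near(c), near(f)}  (20 atoms)
goal ⊆ F2  ⇒  h_max = 2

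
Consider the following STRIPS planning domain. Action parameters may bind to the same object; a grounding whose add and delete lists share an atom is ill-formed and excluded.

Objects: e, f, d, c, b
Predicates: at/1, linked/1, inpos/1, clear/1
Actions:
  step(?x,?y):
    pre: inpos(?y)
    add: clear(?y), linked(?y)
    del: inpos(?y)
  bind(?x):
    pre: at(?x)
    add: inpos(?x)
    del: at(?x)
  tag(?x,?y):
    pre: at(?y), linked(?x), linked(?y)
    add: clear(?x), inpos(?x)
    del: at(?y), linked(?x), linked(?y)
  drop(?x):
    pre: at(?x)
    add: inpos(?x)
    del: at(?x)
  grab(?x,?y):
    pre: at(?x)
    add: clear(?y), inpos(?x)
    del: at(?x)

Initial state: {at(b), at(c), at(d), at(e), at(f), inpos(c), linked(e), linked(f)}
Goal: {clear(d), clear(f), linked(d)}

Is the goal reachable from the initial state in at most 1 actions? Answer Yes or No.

1. grab(d,f)  →  {at(b), at(c), at(e), at(f), clear(f), inpos(c), inpos(d), linked(e), linked(f)}
2. step(e,d)  →  {at(b), at(c), at(e), at(f), clear(d), clear(f), inpos(c), linked(d), linked(e), linked(f)}
optimal plan length = 2; 2 > 1

No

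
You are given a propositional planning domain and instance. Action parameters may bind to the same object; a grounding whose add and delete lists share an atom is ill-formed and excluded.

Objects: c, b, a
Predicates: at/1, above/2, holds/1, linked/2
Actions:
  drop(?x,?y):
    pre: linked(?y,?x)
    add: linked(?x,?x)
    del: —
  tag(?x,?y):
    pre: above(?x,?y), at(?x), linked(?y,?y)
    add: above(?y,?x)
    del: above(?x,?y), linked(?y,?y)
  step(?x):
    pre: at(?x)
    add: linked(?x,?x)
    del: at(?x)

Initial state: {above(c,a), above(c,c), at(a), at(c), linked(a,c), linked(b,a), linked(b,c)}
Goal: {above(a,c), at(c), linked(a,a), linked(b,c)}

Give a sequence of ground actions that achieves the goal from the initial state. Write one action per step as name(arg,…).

drop(a,b); tag(c,a); drop(a,b)

1. drop(a,b)  →  {above(c,a), above(c,c), at(a), at(c), linked(a,a), linked(a,c), linked(b,a), linked(b,c)}
2. tag(c,a)  →  {above(a,c), above(c,c), at(a), at(c), linked(a,c), linked(b,a), linked(b,c)}
3. drop(a,b)  →  {above(a,c), above(c,c), at(a), at(c), linked(a,a), linked(a,c), linked(b,a), linked(b,c)}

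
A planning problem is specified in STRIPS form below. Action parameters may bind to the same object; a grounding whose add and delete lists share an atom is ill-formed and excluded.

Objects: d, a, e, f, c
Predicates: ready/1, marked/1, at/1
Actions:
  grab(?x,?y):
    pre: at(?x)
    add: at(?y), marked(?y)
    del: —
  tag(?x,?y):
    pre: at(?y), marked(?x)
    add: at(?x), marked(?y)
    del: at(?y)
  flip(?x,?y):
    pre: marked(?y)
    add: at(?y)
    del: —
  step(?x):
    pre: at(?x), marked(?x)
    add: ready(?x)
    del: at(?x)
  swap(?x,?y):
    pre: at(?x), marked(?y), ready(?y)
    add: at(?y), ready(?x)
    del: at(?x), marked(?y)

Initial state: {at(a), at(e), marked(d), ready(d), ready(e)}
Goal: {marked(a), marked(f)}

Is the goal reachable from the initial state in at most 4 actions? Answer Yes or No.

Yes

1. grab(a,a)  →  {at(a), at(e), marked(a), marked(d), ready(d), ready(e)}
2. grab(a,f)  →  {at(a), at(e), at(f), marked(a), marked(d), marked(f), ready(d), ready(e)}
optimal plan length = 2; 2 ≤ 4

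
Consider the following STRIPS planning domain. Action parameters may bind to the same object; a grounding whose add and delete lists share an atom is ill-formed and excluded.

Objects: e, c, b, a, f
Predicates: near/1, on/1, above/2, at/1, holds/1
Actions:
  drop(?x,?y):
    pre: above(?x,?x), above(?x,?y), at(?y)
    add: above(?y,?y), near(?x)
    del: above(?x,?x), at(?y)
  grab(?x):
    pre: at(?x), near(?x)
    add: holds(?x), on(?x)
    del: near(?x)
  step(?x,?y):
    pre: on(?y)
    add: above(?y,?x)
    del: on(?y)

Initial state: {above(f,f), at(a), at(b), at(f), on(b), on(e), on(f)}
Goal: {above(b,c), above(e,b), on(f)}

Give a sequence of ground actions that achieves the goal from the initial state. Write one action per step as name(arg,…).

step(c,b); step(b,e)

1. step(c,b)  →  {above(b,c), above(f,f), at(a), at(b), at(f), on(e), on(f)}
2. step(b,e)  →  {above(b,c), above(e,b), above(f,f), at(a), at(b), at(f), on(f)}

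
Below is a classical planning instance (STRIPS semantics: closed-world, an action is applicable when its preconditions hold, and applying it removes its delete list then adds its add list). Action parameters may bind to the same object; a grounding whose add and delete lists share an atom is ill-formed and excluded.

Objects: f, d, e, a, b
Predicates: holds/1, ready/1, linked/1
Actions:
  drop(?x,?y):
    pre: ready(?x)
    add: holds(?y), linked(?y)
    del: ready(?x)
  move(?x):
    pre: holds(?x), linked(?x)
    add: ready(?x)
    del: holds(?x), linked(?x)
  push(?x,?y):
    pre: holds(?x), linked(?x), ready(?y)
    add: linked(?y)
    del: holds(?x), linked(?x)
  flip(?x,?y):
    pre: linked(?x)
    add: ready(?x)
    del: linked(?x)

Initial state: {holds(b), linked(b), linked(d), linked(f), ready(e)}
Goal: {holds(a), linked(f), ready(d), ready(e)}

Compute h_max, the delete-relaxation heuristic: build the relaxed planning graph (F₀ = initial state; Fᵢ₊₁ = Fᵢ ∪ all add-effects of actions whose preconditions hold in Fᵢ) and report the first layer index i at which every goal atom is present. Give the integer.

F0 = init (5 atoms)
F1 = F0 ∪ {holds(a), holds(d), holds(e), holds(f), linked(a), linked(e), ready(b), ready(d), ready(f)}  (14 atoms)
goal ⊆ F1  ⇒  h_max = 1

1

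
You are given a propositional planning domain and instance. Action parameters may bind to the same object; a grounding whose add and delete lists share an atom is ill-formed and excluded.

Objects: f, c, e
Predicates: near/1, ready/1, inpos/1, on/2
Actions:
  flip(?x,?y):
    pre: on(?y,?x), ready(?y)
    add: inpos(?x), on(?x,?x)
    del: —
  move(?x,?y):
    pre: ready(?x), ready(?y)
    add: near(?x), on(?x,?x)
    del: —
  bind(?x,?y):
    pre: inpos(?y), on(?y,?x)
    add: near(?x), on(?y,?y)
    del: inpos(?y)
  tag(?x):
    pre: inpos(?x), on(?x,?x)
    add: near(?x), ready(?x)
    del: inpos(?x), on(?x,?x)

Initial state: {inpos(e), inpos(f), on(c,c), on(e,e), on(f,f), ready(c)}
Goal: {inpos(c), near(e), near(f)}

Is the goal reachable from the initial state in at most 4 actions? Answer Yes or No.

Yes

1. flip(c,c)  →  {inpos(c), inpos(e), inpos(f), on(c,c), on(e,e), on(f,f), ready(c)}
2. bind(f,f)  →  {inpos(c), inpos(e), near(f), on(c,c), on(e,e), on(f,f), ready(c)}
3. bind(e,e)  →  {inpos(c), near(e), near(f), on(c,c), on(e,e), on(f,f), ready(c)}
optimal plan length = 3; 3 ≤ 4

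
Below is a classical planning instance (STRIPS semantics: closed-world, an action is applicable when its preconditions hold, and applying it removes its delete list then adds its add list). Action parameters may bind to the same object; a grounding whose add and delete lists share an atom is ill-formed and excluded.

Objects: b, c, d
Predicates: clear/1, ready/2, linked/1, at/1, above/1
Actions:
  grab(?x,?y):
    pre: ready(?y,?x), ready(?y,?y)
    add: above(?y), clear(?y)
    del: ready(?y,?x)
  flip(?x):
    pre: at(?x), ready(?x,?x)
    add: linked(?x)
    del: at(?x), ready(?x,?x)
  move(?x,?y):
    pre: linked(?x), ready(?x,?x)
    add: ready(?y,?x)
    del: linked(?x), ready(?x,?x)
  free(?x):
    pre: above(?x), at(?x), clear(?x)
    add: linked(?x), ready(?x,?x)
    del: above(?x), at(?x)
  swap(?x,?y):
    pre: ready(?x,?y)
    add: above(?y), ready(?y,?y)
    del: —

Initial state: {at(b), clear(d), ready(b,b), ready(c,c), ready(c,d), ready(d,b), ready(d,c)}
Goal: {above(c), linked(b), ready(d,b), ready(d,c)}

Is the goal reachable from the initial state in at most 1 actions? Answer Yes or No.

1. grab(c,c)  →  {above(c), at(b), clear(c), clear(d), ready(b,b), ready(c,d), ready(d,b), ready(d,c)}
2. flip(b)  →  {above(c), clear(c), clear(d), linked(b), ready(c,d), ready(d,b), ready(d,c)}
optimal plan length = 2; 2 > 1

No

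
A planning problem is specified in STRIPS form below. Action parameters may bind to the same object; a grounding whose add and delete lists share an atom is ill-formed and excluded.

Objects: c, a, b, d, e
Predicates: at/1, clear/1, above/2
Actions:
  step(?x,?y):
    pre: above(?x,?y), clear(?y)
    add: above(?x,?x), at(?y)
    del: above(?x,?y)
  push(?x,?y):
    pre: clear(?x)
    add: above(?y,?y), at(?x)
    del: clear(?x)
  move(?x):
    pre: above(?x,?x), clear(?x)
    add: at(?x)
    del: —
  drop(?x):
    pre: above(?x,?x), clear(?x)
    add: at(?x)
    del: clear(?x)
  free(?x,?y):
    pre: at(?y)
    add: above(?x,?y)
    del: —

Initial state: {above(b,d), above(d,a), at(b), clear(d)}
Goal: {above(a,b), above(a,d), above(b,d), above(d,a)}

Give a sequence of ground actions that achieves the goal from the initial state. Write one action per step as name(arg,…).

push(d,c); free(a,b); free(a,d)

1. push(d,c)  →  {above(b,d), above(c,c), above(d,a), at(b), at(d)}
2. free(a,b)  →  {above(a,b), above(b,d), above(c,c), above(d,a), at(b), at(d)}
3. free(a,d)  →  {above(a,b), above(a,d), above(b,d), above(c,c), above(d,a), at(b), at(d)}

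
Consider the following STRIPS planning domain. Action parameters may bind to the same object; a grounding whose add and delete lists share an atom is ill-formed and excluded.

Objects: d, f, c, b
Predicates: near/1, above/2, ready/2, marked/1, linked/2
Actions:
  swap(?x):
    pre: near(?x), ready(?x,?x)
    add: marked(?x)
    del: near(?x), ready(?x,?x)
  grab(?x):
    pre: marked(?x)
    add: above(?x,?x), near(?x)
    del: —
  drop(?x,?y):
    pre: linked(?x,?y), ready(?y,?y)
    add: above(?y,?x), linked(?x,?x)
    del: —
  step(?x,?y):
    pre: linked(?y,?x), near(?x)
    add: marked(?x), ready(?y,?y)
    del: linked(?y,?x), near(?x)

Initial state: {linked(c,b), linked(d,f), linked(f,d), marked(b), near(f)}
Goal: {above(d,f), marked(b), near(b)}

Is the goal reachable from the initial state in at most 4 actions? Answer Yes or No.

1. grab(b)  →  {above(b,b), linked(c,b), linked(d,f), linked(f,d), marked(b), near(b), near(f)}
2. step(f,d)  →  {above(b,b), linked(c,b), linked(f,d), marked(b), marked(f), near(b), ready(d,d)}
3. drop(f,d)  →  {above(b,b), above(d,f), linked(c,b), linked(f,d), linked(f,f), marked(b), marked(f), near(b), ready(d,d)}
optimal plan length = 3; 3 ≤ 4

Yes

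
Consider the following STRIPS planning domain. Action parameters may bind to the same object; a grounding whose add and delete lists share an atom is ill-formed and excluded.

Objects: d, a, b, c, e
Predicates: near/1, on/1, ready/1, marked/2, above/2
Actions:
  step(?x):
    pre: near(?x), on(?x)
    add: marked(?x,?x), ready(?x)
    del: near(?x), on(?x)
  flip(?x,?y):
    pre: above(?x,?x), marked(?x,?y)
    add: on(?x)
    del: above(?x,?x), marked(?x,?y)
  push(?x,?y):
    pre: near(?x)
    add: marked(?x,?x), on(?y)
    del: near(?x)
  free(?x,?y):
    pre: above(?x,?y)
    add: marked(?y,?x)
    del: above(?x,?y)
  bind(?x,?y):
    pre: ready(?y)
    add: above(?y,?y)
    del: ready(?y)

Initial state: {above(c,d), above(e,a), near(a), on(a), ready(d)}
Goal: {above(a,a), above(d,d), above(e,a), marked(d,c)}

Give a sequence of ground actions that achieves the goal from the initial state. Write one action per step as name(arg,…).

1. step(a)  →  {above(c,d), above(e,a), marked(a,a), ready(a), ready(d)}
2. free(c,d)  →  {above(e,a), marked(a,a), marked(d,c), ready(a), ready(d)}
3. bind(d,d)  →  {above(d,d), above(e,a), marked(a,a), marked(d,c), ready(a)}
4. bind(d,a)  →  {above(a,a), above(d,d), above(e,a), marked(a,a), marked(d,c)}

step(a); free(c,d); bind(d,d); bind(d,a)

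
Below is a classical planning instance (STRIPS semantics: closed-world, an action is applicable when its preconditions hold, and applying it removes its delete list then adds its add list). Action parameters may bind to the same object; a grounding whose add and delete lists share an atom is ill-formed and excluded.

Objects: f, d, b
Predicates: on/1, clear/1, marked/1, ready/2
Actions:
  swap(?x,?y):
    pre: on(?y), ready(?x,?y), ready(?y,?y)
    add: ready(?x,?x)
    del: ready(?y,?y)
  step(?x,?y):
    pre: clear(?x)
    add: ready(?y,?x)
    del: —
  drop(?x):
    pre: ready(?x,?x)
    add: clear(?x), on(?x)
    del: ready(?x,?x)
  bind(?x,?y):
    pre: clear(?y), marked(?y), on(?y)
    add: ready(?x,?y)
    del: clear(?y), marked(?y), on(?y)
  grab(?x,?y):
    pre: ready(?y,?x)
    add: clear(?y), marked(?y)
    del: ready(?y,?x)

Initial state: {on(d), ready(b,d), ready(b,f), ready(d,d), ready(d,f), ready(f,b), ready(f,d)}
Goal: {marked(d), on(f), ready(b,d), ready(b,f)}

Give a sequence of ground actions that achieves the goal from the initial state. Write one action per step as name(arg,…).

swap(f,d); drop(f); grab(f,d)

1. swap(f,d)  →  {on(d), ready(b,d), ready(b,f), ready(d,f), ready(f,b), ready(f,d), ready(f,f)}
2. drop(f)  →  {clear(f), on(d), on(f), ready(b,d), ready(b,f), ready(d,f), ready(f,b), ready(f,d)}
3. grab(f,d)  →  {clear(d), clear(f), marked(d), on(d), on(f), ready(b,d), ready(b,f), ready(f,b), ready(f,d)}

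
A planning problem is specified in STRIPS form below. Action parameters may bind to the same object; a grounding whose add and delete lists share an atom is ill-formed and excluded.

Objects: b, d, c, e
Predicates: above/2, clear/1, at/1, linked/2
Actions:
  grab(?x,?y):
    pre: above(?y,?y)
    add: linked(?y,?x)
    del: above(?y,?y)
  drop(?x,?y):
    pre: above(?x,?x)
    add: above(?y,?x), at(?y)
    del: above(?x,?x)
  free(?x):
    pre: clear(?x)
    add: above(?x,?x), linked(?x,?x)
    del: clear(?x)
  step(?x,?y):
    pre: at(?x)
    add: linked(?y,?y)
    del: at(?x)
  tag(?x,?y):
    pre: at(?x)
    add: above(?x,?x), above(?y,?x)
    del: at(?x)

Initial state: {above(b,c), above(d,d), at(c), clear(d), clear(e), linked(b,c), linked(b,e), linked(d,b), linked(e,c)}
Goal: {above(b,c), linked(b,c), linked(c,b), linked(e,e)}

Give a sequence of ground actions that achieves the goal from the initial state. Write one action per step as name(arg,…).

1. free(e)  →  {above(b,c), above(d,d), above(e,e), at(c), clear(d), linked(b,c), linked(b,e), linked(d,b), linked(e,c), linked(e,e)}
2. tag(c,b)  →  {above(b,c), above(c,c), above(d,d), above(e,e), clear(d), linked(b,c), linked(b,e), linked(d,b), linked(e,c), linked(e,e)}
3. grab(b,c)  →  {above(b,c), above(d,d), above(e,e), clear(d), linked(b,c), linked(b,e), linked(c,b), linked(d,b), linked(e,c), linked(e,e)}

free(e); tag(c,b); grab(b,c)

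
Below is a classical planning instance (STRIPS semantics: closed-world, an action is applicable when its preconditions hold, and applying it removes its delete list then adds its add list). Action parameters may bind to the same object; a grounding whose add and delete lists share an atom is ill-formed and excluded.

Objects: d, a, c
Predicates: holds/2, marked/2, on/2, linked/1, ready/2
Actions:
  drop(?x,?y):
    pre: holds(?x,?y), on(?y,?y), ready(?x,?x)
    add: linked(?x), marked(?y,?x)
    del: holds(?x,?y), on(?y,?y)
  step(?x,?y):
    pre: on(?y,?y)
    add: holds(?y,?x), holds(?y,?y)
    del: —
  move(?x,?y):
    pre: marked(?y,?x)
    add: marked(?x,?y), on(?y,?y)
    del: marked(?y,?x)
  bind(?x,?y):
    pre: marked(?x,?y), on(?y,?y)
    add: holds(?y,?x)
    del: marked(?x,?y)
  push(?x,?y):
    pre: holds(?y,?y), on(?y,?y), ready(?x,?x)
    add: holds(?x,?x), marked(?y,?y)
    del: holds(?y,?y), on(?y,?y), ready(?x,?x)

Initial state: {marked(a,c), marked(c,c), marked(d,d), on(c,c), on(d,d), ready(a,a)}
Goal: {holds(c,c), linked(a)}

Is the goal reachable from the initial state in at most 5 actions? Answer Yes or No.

1. step(d,c)  →  {holds(c,c), holds(c,d), marked(a,c), marked(c,c), marked(d,d), on(c,c), on(d,d), ready(a,a)}
2. move(c,a)  →  {holds(c,c), holds(c,d), marked(c,a), marked(c,c), marked(d,d), on(a,a), on(c,c), on(d,d), ready(a,a)}
3. step(d,a)  →  {holds(a,a), holds(a,d), holds(c,c), holds(c,d), marked(c,a), marked(c,c), marked(d,d), on(a,a), on(c,c), on(d,d), ready(a,a)}
4. drop(a,d)  →  {holds(a,a), holds(c,c), holds(c,d), linked(a), marked(c,a), marked(c,c), marked(d,a), marked(d,d), on(a,a), on(c,c), ready(a,a)}
optimal plan length = 4; 4 ≤ 5

Yes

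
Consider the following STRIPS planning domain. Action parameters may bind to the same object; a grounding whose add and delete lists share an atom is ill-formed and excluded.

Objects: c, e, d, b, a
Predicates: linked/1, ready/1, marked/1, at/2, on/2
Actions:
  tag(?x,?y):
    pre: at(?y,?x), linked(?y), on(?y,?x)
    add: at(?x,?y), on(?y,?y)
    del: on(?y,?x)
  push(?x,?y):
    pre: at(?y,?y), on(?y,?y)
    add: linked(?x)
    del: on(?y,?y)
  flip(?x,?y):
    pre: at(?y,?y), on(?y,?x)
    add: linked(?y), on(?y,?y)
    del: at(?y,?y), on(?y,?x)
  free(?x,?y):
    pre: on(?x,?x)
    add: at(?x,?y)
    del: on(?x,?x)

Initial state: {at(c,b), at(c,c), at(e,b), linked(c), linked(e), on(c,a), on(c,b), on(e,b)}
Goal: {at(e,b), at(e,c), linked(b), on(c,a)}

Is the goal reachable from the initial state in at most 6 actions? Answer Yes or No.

1. tag(b,c)  →  {at(b,c), at(c,b), at(c,c), at(e,b), linked(c), linked(e), on(c,a), on(c,c), on(e,b)}
2. tag(b,e)  →  {at(b,c), at(b,e), at(c,b), at(c,c), at(e,b), linked(c), linked(e), on(c,a), on(c,c), on(e,e)}
3. push(b,c)  →  {at(b,c), at(b,e), at(c,b), at(c,c), at(e,b), linked(b), linked(c), linked(e), on(c,a), on(e,e)}
4. free(e,c)  →  {at(b,c), at(b,e), at(c,b), at(c,c), at(e,b), at(e,c), linked(b), linked(c), linked(e), on(c,a)}
optimal plan length = 4; 4 ≤ 6

Yes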